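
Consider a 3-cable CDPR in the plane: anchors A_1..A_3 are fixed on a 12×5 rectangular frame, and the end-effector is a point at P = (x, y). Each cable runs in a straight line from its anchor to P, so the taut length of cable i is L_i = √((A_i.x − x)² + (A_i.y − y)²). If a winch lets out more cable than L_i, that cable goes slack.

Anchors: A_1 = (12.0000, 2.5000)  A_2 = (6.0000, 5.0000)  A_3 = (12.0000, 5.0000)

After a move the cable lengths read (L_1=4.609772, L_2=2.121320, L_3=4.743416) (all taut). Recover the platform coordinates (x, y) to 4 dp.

each cable: (A_i−P)·(A_i−P) = L_i²; let c_i = ‖A_i‖²−L_i²
c_1 = 144.0000+6.2500−21.2500 = 129.0000
row 1: 12.0000x − 5.0000y = 72.5000  (c_2=56.5000)
row 2: 0.0000x − 5.0000y = -17.5000  (c_3=146.5000)
Cramer on rows 1–2 → x = 7.5000, y = 3.5000

(7.5000, 3.5000)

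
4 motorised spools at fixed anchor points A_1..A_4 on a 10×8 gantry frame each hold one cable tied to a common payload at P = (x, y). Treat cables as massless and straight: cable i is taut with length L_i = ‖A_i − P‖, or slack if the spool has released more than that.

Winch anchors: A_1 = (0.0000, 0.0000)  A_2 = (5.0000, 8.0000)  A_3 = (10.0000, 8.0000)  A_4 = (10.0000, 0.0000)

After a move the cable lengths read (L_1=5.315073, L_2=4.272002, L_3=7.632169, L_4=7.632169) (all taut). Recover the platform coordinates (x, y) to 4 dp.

expand ‖A_i−P‖²=L_i² and subtract eq 1 (k_i ≔ ‖A_i‖²−L_i²)
k_1 = 0.0000+0.0000−28.2500 = -28.2500
eq1−eq2 → [-10.0000  -16.0000]·P = -99.0000
eq1−eq3 → [-20.0000  -16.0000]·P = -134.0000
eq1−eq4 → [-20.0000  0.0000]·P = -70.0000
2×2 solve → P = (3.5000, 4.0000)
check cable 4: ‖A_4−P‖² = 58.2500 ≈ L_4² = 58.2500 ✓

(3.5000, 4.0000)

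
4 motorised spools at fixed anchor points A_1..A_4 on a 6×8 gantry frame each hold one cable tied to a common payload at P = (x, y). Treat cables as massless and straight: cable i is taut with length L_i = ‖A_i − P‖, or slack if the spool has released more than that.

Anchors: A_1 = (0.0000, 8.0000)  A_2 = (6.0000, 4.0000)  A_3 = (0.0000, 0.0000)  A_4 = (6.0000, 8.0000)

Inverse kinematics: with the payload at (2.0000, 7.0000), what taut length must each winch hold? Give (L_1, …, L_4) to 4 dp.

L_1 = √((0.0000−2.0000)² + (8.0000−7.0000)²) = 2.2361
L_2 = √((6.0000−2.0000)² + (4.0000−7.0000)²) = 5.0000
L_3 = √((0.0000−2.0000)² + (0.0000−7.0000)²) = 7.2801
L_4 = √((6.0000−2.0000)² + (8.0000−7.0000)²) = 4.1231

(2.2361, 5.0000, 7.2801, 4.1231)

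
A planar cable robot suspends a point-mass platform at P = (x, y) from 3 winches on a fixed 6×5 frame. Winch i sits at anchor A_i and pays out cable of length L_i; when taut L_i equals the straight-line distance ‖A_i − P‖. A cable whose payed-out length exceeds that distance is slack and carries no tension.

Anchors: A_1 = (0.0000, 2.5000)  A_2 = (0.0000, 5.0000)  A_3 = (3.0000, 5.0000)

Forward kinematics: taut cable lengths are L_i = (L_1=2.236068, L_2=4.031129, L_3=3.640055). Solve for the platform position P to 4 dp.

expand ‖A_i−P‖²=L_i² and subtract eq 1 (c_i ≔ ‖A_i‖²−L_i²)
c_1 = 0.0000+6.2500−5.0000 = 1.2500
eq1−eq2 → [0.0000  -5.0000]·P = -7.5000
eq1−eq3 → [-6.0000  -5.0000]·P = -19.5000
2×2 solve → P = (2.0000, 1.5000)

(2.0000, 1.5000)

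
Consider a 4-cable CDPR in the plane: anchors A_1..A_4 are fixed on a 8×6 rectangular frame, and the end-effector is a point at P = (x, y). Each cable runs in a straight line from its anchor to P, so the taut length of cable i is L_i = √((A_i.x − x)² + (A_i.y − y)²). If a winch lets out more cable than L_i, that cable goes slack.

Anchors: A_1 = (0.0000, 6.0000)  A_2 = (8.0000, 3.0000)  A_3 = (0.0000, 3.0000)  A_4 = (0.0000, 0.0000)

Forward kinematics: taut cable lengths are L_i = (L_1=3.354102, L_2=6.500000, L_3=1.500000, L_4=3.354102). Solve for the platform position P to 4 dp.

circle eqns → linear via eq_j − eq_1; set k_j = A_j·A_j − L_j²
k_1 = 0.0000+36.0000−11.2500 = 24.7500
-16.0000·x + 6.0000·y = k_1−k_2 = -6.0000
0.0000·x + 6.0000·y = k_1−k_3 = 18.0000
0.0000·x + 12.0000·y = k_1−k_4 = 36.0000
solve first two rows → x=1.5000, y=3.0000
check cable 4: ‖A_4−P‖² = 11.2500 ≈ L_4² = 11.2500 ✓

(1.5000, 3.0000)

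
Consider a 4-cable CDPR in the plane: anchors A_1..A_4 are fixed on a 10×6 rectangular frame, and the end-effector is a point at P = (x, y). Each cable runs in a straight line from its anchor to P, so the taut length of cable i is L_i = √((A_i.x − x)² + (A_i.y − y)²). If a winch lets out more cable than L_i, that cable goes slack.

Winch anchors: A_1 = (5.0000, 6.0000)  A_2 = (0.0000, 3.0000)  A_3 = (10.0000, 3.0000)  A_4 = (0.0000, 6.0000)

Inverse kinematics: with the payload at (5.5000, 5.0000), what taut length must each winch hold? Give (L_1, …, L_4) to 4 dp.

(1.1180, 5.8523, 4.9244, 5.5902)

cable 1: Δx=-0.5000, Δy=1.0000; L_1 = √(Δx²+Δy²) = 1.1180
cable 2: Δx=-5.5000, Δy=-2.0000; L_2 = √(Δx²+Δy²) = 5.8523
cable 3: Δx=4.5000, Δy=-2.0000; L_3 = √(Δx²+Δy²) = 4.9244
cable 4: Δx=-5.5000, Δy=1.0000; L_4 = √(Δx²+Δy²) = 5.5902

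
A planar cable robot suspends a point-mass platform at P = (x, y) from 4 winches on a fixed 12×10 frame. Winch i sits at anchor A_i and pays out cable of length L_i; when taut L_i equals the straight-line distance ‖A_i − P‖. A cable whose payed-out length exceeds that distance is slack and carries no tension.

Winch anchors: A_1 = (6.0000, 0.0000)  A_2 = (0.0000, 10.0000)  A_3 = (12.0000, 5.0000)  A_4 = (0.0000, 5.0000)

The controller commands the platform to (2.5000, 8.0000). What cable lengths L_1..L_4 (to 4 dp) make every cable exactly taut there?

(8.7321, 3.2016, 9.9624, 3.9051)

L_1 = √((6.0000−2.5000)² + (0.0000−8.0000)²) = 8.7321
L_2 = √((0.0000−2.5000)² + (10.0000−8.0000)²) = 3.2016
L_3 = √((12.0000−2.5000)² + (5.0000−8.0000)²) = 9.9624
L_4 = √((0.0000−2.5000)² + (5.0000−8.0000)²) = 3.9051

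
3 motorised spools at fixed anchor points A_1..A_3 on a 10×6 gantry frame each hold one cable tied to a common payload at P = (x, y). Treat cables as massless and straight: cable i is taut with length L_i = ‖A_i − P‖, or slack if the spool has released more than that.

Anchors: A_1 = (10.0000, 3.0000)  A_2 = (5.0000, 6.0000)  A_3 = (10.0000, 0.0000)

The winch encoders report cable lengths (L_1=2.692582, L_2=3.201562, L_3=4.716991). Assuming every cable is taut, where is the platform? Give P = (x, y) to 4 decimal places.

(7.5000, 4.0000)

circle eqns → linear via eq_j − eq_1; set k_j = A_j·A_j − L_j²
k_1 = 100.0000+9.0000−7.2500 = 101.7500
10.0000·x − 6.0000·y = k_1−k_2 = 51.0000
0.0000·x + 6.0000·y = k_1−k_3 = 24.0000
solve first two rows → x=7.5000, y=4.0000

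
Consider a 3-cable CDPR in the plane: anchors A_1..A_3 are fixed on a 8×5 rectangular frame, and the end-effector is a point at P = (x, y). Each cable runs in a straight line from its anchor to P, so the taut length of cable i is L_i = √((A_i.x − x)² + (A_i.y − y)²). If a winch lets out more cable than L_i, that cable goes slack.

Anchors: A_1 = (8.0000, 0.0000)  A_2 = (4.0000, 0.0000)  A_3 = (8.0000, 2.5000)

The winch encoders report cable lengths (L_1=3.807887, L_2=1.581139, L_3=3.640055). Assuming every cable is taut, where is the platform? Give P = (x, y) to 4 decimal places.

(4.5000, 1.5000)

each cable: (A_i−P)·(A_i−P) = L_i²; let k_i = ‖A_i‖²−L_i²
k_1 = 64.0000+0.0000−14.5000 = 49.5000
row 1: 8.0000x + 0.0000y = 36.0000  (k_2=13.5000)
row 2: 0.0000x − 5.0000y = -7.5000  (k_3=57.0000)
Cramer on rows 1–2 → x = 4.5000, y = 1.5000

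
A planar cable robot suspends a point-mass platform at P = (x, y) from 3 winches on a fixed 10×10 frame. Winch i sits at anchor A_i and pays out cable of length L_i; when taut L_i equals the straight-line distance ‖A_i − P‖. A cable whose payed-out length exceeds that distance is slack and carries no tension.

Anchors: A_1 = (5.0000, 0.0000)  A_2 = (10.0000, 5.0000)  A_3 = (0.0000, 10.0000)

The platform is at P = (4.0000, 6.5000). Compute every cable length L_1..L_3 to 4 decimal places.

cable 1: Δx=1.0000, Δy=-6.5000; L_1 = √(Δx²+Δy²) = 6.5765
cable 2: Δx=6.0000, Δy=-1.5000; L_2 = √(Δx²+Δy²) = 6.1847
cable 3: Δx=-4.0000, Δy=3.5000; L_3 = √(Δx²+Δy²) = 5.3151

(6.5765, 6.1847, 5.3151)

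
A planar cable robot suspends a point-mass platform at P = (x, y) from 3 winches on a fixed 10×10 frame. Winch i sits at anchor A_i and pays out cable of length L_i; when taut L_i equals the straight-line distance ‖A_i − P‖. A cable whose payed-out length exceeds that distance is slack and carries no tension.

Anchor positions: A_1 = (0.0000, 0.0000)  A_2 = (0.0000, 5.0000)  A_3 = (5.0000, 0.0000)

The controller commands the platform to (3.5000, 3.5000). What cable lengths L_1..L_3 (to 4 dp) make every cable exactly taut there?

cable 1: Δx=-3.5000, Δy=-3.5000; L_1 = √(Δx²+Δy²) = 4.9497
cable 2: Δx=-3.5000, Δy=1.5000; L_2 = √(Δx²+Δy²) = 3.8079
cable 3: Δx=1.5000, Δy=-3.5000; L_3 = √(Δx²+Δy²) = 3.8079

(4.9497, 3.8079, 3.8079)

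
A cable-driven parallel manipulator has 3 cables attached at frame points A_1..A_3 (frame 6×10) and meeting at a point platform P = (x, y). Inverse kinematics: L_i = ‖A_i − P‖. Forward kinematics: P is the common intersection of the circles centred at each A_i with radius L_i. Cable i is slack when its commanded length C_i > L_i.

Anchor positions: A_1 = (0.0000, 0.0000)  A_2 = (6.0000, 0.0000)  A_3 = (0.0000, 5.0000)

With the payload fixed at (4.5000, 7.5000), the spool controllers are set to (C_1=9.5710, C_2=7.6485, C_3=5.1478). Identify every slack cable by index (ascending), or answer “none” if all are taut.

1

cable 1: L_1 = ‖A_1−P‖ = 8.7464;  C_1 = 9.5710 → slack
cable 2: L_2 = ‖A_2−P‖ = 7.6485;  C_2 = 7.6485 → taut
cable 3: L_3 = ‖A_3−P‖ = 5.1478;  C_3 = 5.1478 → taut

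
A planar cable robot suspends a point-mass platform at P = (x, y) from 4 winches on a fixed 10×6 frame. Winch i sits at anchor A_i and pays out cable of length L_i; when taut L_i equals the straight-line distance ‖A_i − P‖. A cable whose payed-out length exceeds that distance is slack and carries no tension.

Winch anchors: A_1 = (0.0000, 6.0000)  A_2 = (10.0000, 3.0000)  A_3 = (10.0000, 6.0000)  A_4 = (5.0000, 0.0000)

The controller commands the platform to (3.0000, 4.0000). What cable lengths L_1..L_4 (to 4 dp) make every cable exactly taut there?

cable 1: Δx=-3.0000, Δy=2.0000; L_1 = √(Δx²+Δy²) = 3.6056
cable 2: Δx=7.0000, Δy=-1.0000; L_2 = √(Δx²+Δy²) = 7.0711
cable 3: Δx=7.0000, Δy=2.0000; L_3 = √(Δx²+Δy²) = 7.2801
cable 4: Δx=2.0000, Δy=-4.0000; L_4 = √(Δx²+Δy²) = 4.4721

(3.6056, 7.0711, 7.2801, 4.4721)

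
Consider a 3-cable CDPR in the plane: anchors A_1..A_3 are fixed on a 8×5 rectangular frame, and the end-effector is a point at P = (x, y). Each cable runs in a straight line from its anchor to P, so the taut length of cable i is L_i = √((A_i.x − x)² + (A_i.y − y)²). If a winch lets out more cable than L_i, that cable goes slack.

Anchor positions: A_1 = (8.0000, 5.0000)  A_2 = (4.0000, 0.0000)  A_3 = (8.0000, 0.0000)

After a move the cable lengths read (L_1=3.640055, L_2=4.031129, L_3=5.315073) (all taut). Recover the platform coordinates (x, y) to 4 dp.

(4.5000, 4.0000)

circle eqns → linear via eq_j − eq_1; set c_j = A_j·A_j − L_j²
c_1 = 64.0000+25.0000−13.2500 = 75.7500
8.0000·x + 10.0000·y = c_1−c_2 = 76.0000
0.0000·x + 10.0000·y = c_1−c_3 = 40.0000
solve first two rows → x=4.5000, y=4.0000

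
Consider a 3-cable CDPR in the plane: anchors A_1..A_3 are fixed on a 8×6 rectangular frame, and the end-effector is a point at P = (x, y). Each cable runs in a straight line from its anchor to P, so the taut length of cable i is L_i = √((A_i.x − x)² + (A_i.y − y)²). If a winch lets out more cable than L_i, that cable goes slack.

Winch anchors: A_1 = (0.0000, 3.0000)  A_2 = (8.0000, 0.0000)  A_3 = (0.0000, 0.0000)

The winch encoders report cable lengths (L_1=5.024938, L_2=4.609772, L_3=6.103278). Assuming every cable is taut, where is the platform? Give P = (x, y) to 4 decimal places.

expand ‖A_i−P‖²=L_i² and subtract eq 1 (k_i ≔ ‖A_i‖²−L_i²)
k_1 = 0.0000+9.0000−25.2500 = -16.2500
eq1−eq2 → [-16.0000  6.0000]·P = -59.0000
eq1−eq3 → [0.0000  6.0000]·P = 21.0000
2×2 solve → P = (5.0000, 3.5000)

(5.0000, 3.5000)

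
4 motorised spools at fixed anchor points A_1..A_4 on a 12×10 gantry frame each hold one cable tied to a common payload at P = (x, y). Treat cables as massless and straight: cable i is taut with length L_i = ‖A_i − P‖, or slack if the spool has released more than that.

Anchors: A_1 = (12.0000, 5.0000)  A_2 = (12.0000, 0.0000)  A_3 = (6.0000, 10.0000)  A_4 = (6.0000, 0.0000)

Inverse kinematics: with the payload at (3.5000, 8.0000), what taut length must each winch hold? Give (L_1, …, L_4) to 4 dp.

(9.0139, 11.6726, 3.2016, 8.3815)

cable 1: Δx=8.5000, Δy=-3.0000; L_1 = √(Δx²+Δy²) = 9.0139
cable 2: Δx=8.5000, Δy=-8.0000; L_2 = √(Δx²+Δy²) = 11.6726
cable 3: Δx=2.5000, Δy=2.0000; L_3 = √(Δx²+Δy²) = 3.2016
cable 4: Δx=2.5000, Δy=-8.0000; L_4 = √(Δx²+Δy²) = 8.3815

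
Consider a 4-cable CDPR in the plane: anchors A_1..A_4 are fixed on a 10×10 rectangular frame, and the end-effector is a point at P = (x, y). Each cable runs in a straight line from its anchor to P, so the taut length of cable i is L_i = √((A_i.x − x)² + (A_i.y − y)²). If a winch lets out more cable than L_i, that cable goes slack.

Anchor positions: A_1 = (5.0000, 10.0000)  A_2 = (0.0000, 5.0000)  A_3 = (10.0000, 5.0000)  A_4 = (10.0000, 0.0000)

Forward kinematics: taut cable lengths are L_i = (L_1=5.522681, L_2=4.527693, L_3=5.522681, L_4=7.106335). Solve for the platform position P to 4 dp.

(4.5000, 4.5000)

circle eqns → linear via eq_j − eq_1; set c_j = A_j·A_j − L_j²
c_1 = 25.0000+100.0000−30.5000 = 94.5000
10.0000·x + 10.0000·y = c_1−c_2 = 90.0000
-10.0000·x + 10.0000·y = c_1−c_3 = 0.0000
-10.0000·x + 20.0000·y = c_1−c_4 = 45.0000
solve first two rows → x=4.5000, y=4.5000
check cable 4: ‖A_4−P‖² = 50.5000 ≈ L_4² = 50.5000 ✓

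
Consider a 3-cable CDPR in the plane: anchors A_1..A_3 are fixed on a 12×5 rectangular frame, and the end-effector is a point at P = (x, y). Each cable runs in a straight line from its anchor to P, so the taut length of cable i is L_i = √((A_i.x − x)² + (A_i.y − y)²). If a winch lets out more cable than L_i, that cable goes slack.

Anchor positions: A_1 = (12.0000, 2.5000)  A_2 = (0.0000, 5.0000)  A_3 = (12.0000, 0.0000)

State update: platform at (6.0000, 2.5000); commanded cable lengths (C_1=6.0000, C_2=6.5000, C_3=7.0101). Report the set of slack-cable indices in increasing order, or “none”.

3

i=1: geometric 6.0000 vs commanded 6.0000 ⇒ taut
i=2: geometric 6.5000 vs commanded 6.5000 ⇒ taut
i=3: geometric 6.5000 vs commanded 7.0101 ⇒ slack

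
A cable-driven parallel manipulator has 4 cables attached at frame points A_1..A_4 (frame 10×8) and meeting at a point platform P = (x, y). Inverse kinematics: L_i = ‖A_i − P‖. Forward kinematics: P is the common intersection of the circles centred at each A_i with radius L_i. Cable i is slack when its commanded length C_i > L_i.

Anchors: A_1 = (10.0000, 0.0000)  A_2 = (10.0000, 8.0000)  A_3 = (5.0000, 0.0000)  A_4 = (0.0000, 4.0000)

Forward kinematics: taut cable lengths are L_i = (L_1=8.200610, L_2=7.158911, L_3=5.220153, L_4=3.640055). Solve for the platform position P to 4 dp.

(3.5000, 5.0000)

each cable: (A_i−P)·(A_i−P) = L_i²; let k_i = ‖A_i‖²−L_i²
k_1 = 100.0000+0.0000−67.2500 = 32.7500
row 1: 0.0000x − 16.0000y = -80.0000  (k_2=112.7500)
row 2: 10.0000x + 0.0000y = 35.0000  (k_3=-2.2500)
row 3: 20.0000x − 8.0000y = 30.0000  (k_4=2.7500)
Cramer on rows 1–2 → x = 3.5000, y = 5.0000
check cable 4: ‖A_4−P‖² = 13.2500 ≈ L_4² = 13.2500 ✓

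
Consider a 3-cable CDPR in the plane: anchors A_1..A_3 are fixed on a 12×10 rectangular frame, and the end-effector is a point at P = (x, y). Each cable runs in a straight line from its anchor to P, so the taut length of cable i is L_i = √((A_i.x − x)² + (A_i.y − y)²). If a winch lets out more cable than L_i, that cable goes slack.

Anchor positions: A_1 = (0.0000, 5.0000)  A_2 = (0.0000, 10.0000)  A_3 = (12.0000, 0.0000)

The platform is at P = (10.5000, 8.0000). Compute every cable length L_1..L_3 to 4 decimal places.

cable 1: Δx=-10.5000, Δy=-3.0000; L_1 = √(Δx²+Δy²) = 10.9202
cable 2: Δx=-10.5000, Δy=2.0000; L_2 = √(Δx²+Δy²) = 10.6888
cable 3: Δx=1.5000, Δy=-8.0000; L_3 = √(Δx²+Δy²) = 8.1394

(10.9202, 10.6888, 8.1394)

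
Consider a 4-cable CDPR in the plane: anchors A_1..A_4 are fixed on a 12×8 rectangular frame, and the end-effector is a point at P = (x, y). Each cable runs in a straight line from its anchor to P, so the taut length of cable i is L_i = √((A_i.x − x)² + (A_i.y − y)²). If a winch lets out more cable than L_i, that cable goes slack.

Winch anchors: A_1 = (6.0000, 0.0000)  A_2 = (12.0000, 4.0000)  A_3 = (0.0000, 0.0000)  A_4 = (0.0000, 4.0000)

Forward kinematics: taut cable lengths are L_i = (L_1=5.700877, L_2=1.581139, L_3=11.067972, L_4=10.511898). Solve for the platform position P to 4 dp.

(10.5000, 3.5000)

circle eqns → linear via eq_j − eq_1; set q_j = A_j·A_j − L_j²
q_1 = 36.0000+0.0000−32.5000 = 3.5000
-12.0000·x − 8.0000·y = q_1−q_2 = -154.0000
12.0000·x + 0.0000·y = q_1−q_3 = 126.0000
12.0000·x − 8.0000·y = q_1−q_4 = 98.0000
solve first two rows → x=10.5000, y=3.5000
check cable 4: ‖A_4−P‖² = 110.5000 ≈ L_4² = 110.5000 ✓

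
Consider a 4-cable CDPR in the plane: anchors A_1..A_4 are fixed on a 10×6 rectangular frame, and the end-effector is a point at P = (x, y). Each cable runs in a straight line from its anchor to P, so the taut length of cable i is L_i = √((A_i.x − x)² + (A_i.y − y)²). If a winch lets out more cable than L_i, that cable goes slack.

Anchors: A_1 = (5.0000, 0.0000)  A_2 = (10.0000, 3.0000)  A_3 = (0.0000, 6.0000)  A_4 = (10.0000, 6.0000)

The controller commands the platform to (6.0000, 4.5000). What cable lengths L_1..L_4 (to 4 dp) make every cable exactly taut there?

(4.6098, 4.2720, 6.1847, 4.2720)

L_1: Δ = A_1−P = (-1.0000, -4.5000) → ‖Δ‖ = √21.2500 = 4.6098
L_2: Δ = A_2−P = (4.0000, -1.5000) → ‖Δ‖ = √18.2500 = 4.2720
L_3: Δ = A_3−P = (-6.0000, 1.5000) → ‖Δ‖ = √38.2500 = 6.1847
L_4: Δ = A_4−P = (4.0000, 1.5000) → ‖Δ‖ = √18.2500 = 4.2720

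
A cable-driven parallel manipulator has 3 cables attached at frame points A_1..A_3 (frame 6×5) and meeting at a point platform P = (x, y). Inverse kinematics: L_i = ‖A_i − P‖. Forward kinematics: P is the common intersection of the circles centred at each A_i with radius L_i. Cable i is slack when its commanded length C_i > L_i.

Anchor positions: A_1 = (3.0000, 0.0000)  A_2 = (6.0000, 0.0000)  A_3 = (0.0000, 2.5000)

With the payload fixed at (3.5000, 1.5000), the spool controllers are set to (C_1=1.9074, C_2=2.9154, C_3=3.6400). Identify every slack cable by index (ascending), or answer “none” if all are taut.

cable 1: L_1 = ‖A_1−P‖ = 1.5811;  C_1 = 1.9074 → slack
cable 2: L_2 = ‖A_2−P‖ = 2.9155;  C_2 = 2.9154 → taut
cable 3: L_3 = ‖A_3−P‖ = 3.6401;  C_3 = 3.6400 → taut

1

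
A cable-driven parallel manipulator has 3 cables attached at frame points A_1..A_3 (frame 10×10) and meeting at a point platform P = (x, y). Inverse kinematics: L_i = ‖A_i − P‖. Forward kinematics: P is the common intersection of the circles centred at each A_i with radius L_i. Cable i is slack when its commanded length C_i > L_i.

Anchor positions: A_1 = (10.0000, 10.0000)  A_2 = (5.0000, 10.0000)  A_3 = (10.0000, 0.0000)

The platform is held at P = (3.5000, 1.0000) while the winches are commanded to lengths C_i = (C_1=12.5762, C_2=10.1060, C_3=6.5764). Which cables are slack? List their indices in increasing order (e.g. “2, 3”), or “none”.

1, 2

cable 1: L_1 = ‖A_1−P‖ = 11.1018;  C_1 = 12.5762 → slack
cable 2: L_2 = ‖A_2−P‖ = 9.1241;  C_2 = 10.1060 → slack
cable 3: L_3 = ‖A_3−P‖ = 6.5765;  C_3 = 6.5764 → taut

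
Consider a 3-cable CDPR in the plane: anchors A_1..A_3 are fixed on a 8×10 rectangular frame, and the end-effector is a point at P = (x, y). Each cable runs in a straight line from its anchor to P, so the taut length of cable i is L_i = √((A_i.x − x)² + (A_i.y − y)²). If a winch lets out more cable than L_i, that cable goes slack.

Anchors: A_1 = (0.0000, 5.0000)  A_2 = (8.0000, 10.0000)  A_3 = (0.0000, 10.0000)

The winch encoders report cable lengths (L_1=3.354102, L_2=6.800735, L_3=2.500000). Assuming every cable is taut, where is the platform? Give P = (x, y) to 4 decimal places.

(1.5000, 8.0000)

expand ‖A_i−P‖²=L_i² and subtract eq 1 (c_i ≔ ‖A_i‖²−L_i²)
c_1 = 0.0000+25.0000−11.2500 = 13.7500
eq1−eq2 → [-16.0000  -10.0000]·P = -104.0000
eq1−eq3 → [0.0000  -10.0000]·P = -80.0000
2×2 solve → P = (1.5000, 8.0000)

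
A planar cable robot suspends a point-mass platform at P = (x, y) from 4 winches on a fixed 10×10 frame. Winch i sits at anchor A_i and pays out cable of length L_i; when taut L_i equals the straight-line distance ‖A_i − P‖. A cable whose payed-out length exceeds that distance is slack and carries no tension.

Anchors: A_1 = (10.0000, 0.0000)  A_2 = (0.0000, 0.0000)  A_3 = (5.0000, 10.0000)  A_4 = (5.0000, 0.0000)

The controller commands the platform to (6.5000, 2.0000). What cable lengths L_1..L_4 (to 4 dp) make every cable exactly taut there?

(4.0311, 6.8007, 8.1394, 2.5000)

L_1 = √((10.0000−6.5000)² + (0.0000−2.0000)²) = 4.0311
L_2 = √((0.0000−6.5000)² + (0.0000−2.0000)²) = 6.8007
L_3 = √((5.0000−6.5000)² + (10.0000−2.0000)²) = 8.1394
L_4 = √((5.0000−6.5000)² + (0.0000−2.0000)²) = 2.5000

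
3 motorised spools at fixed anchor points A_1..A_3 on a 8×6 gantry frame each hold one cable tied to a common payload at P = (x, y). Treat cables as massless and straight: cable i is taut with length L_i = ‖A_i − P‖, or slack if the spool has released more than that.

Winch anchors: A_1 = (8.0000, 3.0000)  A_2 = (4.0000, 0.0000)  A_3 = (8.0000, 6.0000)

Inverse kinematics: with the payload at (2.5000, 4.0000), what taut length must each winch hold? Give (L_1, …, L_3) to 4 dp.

(5.5902, 4.2720, 5.8523)

L_1 = √((8.0000−2.5000)² + (3.0000−4.0000)²) = 5.5902
L_2 = √((4.0000−2.5000)² + (0.0000−4.0000)²) = 4.2720
L_3 = √((8.0000−2.5000)² + (6.0000−4.0000)²) = 5.8523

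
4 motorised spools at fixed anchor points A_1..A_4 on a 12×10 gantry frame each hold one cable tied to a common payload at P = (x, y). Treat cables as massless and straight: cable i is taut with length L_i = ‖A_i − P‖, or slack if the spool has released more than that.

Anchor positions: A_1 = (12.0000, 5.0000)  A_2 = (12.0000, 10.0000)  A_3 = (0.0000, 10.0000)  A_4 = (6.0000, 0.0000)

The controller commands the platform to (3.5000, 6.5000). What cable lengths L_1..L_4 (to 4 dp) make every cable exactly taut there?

L_1 = √((12.0000−3.5000)² + (5.0000−6.5000)²) = 8.6313
L_2 = √((12.0000−3.5000)² + (10.0000−6.5000)²) = 9.1924
L_3 = √((0.0000−3.5000)² + (10.0000−6.5000)²) = 4.9497
L_4 = √((6.0000−3.5000)² + (0.0000−6.5000)²) = 6.9642

(8.6313, 9.1924, 4.9497, 6.9642)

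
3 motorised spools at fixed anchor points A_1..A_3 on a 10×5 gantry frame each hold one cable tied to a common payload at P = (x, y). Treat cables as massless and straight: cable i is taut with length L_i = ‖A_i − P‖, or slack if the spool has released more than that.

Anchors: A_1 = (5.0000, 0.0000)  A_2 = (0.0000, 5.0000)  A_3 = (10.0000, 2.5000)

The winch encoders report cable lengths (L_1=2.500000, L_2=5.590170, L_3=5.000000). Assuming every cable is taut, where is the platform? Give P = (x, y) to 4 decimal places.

(5.0000, 2.5000)

circle eqns → linear via eq_j − eq_1; set q_j = A_j·A_j − L_j²
q_1 = 25.0000+0.0000−6.2500 = 18.7500
10.0000·x − 10.0000·y = q_1−q_2 = 25.0000
-10.0000·x − 5.0000·y = q_1−q_3 = -62.5000
solve first two rows → x=5.0000, y=2.5000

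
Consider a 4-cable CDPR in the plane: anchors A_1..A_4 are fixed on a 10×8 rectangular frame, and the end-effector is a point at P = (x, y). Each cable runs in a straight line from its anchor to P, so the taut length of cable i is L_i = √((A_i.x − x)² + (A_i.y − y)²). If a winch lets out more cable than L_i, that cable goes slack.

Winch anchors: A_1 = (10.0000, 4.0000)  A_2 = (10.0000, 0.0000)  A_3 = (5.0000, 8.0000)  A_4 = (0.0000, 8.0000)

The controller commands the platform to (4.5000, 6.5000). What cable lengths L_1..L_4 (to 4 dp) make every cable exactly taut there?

(6.0415, 8.5147, 1.5811, 4.7434)

L_1: Δ = A_1−P = (5.5000, -2.5000) → ‖Δ‖ = √36.5000 = 6.0415
L_2: Δ = A_2−P = (5.5000, -6.5000) → ‖Δ‖ = √72.5000 = 8.5147
L_3: Δ = A_3−P = (0.5000, 1.5000) → ‖Δ‖ = √2.5000 = 1.5811
L_4: Δ = A_4−P = (-4.5000, 1.5000) → ‖Δ‖ = √22.5000 = 4.7434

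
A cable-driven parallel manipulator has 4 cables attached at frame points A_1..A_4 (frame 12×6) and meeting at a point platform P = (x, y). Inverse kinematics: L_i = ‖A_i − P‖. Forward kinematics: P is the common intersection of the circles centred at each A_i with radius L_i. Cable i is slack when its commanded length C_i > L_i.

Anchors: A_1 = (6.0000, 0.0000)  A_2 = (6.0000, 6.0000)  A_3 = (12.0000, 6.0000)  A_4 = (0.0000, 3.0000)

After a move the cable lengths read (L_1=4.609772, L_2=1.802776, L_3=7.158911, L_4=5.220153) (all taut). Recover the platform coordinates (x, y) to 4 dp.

(5.0000, 4.5000)

each cable: (A_i−P)·(A_i−P) = L_i²; let q_i = ‖A_i‖²−L_i²
q_1 = 36.0000+0.0000−21.2500 = 14.7500
row 1: 0.0000x − 12.0000y = -54.0000  (q_2=68.7500)
row 2: -12.0000x − 12.0000y = -114.0000  (q_3=128.7500)
row 3: 12.0000x − 6.0000y = 33.0000  (q_4=-18.2500)
Cramer on rows 1–2 → x = 5.0000, y = 4.5000
check cable 4: ‖A_4−P‖² = 27.2500 ≈ L_4² = 27.2500 ✓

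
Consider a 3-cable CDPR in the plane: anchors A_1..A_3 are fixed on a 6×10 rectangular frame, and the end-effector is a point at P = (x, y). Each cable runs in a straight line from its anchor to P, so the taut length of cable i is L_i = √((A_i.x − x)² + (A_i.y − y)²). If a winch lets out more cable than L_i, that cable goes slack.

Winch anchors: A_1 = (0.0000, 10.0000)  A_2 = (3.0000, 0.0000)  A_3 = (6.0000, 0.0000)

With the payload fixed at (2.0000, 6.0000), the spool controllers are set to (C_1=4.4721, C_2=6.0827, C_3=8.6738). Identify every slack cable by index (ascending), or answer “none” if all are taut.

cable 1: L_1 = ‖A_1−P‖ = 4.4721;  C_1 = 4.4721 → taut
cable 2: L_2 = ‖A_2−P‖ = 6.0828;  C_2 = 6.0827 → taut
cable 3: L_3 = ‖A_3−P‖ = 7.2111;  C_3 = 8.6738 → slack

3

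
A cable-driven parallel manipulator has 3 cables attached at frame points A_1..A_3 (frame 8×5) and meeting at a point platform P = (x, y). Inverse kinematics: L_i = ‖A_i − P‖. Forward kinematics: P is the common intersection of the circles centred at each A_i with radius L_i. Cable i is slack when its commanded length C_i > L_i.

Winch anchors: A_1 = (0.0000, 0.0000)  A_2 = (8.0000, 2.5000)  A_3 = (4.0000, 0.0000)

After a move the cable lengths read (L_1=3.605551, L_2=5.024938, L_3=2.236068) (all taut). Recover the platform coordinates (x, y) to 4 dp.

each cable: (A_i−P)·(A_i−P) = L_i²; let k_i = ‖A_i‖²−L_i²
k_1 = 0.0000+0.0000−13.0000 = -13.0000
row 1: -16.0000x − 5.0000y = -58.0000  (k_2=45.0000)
row 2: -8.0000x + 0.0000y = -24.0000  (k_3=11.0000)
Cramer on rows 1–2 → x = 3.0000, y = 2.0000

(3.0000, 2.0000)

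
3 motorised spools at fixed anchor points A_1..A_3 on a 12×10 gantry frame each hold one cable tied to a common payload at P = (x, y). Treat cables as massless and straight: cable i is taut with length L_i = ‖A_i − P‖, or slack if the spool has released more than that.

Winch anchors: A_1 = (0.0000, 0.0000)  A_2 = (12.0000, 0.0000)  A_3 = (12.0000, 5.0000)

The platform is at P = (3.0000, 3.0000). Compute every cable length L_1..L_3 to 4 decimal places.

L_1: Δ = A_1−P = (-3.0000, -3.0000) → ‖Δ‖ = √18.0000 = 4.2426
L_2: Δ = A_2−P = (9.0000, -3.0000) → ‖Δ‖ = √90.0000 = 9.4868
L_3: Δ = A_3−P = (9.0000, 2.0000) → ‖Δ‖ = √85.0000 = 9.2195

(4.2426, 9.4868, 9.2195)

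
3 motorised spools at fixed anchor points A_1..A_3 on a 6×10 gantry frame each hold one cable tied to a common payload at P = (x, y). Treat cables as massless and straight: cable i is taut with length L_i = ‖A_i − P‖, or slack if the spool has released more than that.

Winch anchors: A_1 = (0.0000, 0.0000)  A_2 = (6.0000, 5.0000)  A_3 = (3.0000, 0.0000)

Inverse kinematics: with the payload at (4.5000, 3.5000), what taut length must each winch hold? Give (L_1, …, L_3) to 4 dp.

cable 1: Δx=-4.5000, Δy=-3.5000; L_1 = √(Δx²+Δy²) = 5.7009
cable 2: Δx=1.5000, Δy=1.5000; L_2 = √(Δx²+Δy²) = 2.1213
cable 3: Δx=-1.5000, Δy=-3.5000; L_3 = √(Δx²+Δy²) = 3.8079

(5.7009, 2.1213, 3.8079)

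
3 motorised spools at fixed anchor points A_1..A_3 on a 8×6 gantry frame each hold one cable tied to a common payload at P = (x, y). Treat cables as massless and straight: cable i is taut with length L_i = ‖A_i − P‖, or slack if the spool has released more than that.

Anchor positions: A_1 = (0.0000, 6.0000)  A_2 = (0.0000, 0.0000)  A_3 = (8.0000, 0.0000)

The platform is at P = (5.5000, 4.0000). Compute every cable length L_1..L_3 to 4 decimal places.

L_1: Δ = A_1−P = (-5.5000, 2.0000) → ‖Δ‖ = √34.2500 = 5.8523
L_2: Δ = A_2−P = (-5.5000, -4.0000) → ‖Δ‖ = √46.2500 = 6.8007
L_3: Δ = A_3−P = (2.5000, -4.0000) → ‖Δ‖ = √22.2500 = 4.7170

(5.8523, 6.8007, 4.7170)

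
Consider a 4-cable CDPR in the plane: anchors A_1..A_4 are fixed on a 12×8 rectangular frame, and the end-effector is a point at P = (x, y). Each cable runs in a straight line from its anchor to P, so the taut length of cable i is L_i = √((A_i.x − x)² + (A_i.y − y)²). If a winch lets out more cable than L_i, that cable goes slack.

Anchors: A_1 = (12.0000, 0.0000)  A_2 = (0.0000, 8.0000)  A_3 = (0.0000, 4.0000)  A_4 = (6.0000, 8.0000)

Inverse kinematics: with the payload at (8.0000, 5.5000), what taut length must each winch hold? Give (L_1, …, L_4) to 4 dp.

L_1: Δ = A_1−P = (4.0000, -5.5000) → ‖Δ‖ = √46.2500 = 6.8007
L_2: Δ = A_2−P = (-8.0000, 2.5000) → ‖Δ‖ = √70.2500 = 8.3815
L_3: Δ = A_3−P = (-8.0000, -1.5000) → ‖Δ‖ = √66.2500 = 8.1394
L_4: Δ = A_4−P = (-2.0000, 2.5000) → ‖Δ‖ = √10.2500 = 3.2016

(6.8007, 8.3815, 8.1394, 3.2016)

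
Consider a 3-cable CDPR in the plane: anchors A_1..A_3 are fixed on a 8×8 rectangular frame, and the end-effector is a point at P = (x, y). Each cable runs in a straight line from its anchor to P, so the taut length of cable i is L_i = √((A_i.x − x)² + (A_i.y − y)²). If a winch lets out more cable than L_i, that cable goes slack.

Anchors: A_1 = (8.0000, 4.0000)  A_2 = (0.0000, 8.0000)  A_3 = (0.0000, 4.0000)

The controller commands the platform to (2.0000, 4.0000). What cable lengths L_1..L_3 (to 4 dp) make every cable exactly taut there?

L_1 = √((8.0000−2.0000)² + (4.0000−4.0000)²) = 6.0000
L_2 = √((0.0000−2.0000)² + (8.0000−4.0000)²) = 4.4721
L_3 = √((0.0000−2.0000)² + (4.0000−4.0000)²) = 2.0000

(6.0000, 4.4721, 2.0000)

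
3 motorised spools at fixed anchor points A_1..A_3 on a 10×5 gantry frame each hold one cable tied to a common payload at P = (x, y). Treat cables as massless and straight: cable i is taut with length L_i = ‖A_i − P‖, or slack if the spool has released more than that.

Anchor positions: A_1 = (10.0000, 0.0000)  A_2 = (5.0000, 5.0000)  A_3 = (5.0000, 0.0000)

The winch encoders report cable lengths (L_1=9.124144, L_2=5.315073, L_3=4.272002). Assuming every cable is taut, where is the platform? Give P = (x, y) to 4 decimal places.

(1.0000, 1.5000)

each cable: (A_i−P)·(A_i−P) = L_i²; let q_i = ‖A_i‖²−L_i²
q_1 = 100.0000+0.0000−83.2500 = 16.7500
row 1: 10.0000x − 10.0000y = -5.0000  (q_2=21.7500)
row 2: 10.0000x + 0.0000y = 10.0000  (q_3=6.7500)
Cramer on rows 1–2 → x = 1.0000, y = 1.5000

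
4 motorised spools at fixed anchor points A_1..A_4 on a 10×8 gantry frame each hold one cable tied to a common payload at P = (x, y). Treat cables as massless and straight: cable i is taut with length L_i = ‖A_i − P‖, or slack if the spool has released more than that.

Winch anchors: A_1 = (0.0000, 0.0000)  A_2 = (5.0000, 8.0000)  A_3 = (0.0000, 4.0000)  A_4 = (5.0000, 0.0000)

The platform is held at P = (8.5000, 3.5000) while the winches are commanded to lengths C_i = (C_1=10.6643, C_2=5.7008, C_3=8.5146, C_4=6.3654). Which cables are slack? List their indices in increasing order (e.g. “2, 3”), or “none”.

i=1: geometric 9.1924 vs commanded 10.6643 ⇒ slack
i=2: geometric 5.7009 vs commanded 5.7008 ⇒ taut
i=3: geometric 8.5147 vs commanded 8.5146 ⇒ taut
i=4: geometric 4.9497 vs commanded 6.3654 ⇒ slack

1, 4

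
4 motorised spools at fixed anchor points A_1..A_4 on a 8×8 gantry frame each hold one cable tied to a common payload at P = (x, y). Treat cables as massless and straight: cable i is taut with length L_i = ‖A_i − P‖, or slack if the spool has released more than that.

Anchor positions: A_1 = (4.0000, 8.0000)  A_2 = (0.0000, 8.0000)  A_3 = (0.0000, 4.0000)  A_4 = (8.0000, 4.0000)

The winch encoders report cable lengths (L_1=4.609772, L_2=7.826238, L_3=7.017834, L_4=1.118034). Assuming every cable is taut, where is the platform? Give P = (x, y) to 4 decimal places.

(7.0000, 4.5000)

circle eqns → linear via eq_j − eq_1; set q_j = A_j·A_j − L_j²
q_1 = 16.0000+64.0000−21.2500 = 58.7500
8.0000·x + 0.0000·y = q_1−q_2 = 56.0000
8.0000·x + 8.0000·y = q_1−q_3 = 92.0000
-8.0000·x + 8.0000·y = q_1−q_4 = -20.0000
solve first two rows → x=7.0000, y=4.5000
check cable 4: ‖A_4−P‖² = 1.2500 ≈ L_4² = 1.2500 ✓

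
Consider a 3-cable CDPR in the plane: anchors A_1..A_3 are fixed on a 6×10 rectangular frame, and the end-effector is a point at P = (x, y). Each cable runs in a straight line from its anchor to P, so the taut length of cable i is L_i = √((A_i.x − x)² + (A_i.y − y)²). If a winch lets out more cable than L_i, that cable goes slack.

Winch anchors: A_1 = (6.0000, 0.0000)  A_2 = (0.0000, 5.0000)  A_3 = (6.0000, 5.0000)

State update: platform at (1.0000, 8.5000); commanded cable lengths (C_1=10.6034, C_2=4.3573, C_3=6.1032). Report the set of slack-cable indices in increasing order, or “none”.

1, 2

cable 1: L_1 = ‖A_1−P‖ = 9.8615;  C_1 = 10.6034 → slack
cable 2: L_2 = ‖A_2−P‖ = 3.6401;  C_2 = 4.3573 → slack
cable 3: L_3 = ‖A_3−P‖ = 6.1033;  C_3 = 6.1032 → taut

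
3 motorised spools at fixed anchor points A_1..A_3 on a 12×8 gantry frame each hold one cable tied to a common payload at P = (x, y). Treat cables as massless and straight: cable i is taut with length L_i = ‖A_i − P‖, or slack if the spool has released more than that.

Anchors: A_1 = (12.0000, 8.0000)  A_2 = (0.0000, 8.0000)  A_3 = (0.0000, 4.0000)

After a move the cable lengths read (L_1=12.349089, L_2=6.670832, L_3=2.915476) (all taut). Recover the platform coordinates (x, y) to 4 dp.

(1.5000, 1.5000)

each cable: (A_i−P)·(A_i−P) = L_i²; let c_i = ‖A_i‖²−L_i²
c_1 = 144.0000+64.0000−152.5000 = 55.5000
row 1: 24.0000x + 0.0000y = 36.0000  (c_2=19.5000)
row 2: 24.0000x + 8.0000y = 48.0000  (c_3=7.5000)
Cramer on rows 1–2 → x = 1.5000, y = 1.5000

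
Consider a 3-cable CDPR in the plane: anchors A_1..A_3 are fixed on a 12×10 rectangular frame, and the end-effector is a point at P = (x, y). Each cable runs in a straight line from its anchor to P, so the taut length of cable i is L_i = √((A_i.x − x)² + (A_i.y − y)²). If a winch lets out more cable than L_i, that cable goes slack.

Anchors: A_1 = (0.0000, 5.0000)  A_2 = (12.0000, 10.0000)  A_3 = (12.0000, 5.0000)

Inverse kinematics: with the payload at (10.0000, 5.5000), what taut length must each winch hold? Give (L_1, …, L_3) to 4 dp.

(10.0125, 4.9244, 2.0616)

L_1: Δ = A_1−P = (-10.0000, -0.5000) → ‖Δ‖ = √100.2500 = 10.0125
L_2: Δ = A_2−P = (2.0000, 4.5000) → ‖Δ‖ = √24.2500 = 4.9244
L_3: Δ = A_3−P = (2.0000, -0.5000) → ‖Δ‖ = √4.2500 = 2.0616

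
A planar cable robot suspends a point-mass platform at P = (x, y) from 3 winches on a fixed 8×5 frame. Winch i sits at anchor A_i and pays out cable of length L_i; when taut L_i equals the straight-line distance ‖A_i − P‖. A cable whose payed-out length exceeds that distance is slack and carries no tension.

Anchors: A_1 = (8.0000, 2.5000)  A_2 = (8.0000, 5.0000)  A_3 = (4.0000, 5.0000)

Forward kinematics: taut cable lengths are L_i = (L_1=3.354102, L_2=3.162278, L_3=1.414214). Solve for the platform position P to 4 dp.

(5.0000, 4.0000)

each cable: (A_i−P)·(A_i−P) = L_i²; let q_i = ‖A_i‖²−L_i²
q_1 = 64.0000+6.2500−11.2500 = 59.0000
row 1: 0.0000x − 5.0000y = -20.0000  (q_2=79.0000)
row 2: 8.0000x − 5.0000y = 20.0000  (q_3=39.0000)
Cramer on rows 1–2 → x = 5.0000, y = 4.0000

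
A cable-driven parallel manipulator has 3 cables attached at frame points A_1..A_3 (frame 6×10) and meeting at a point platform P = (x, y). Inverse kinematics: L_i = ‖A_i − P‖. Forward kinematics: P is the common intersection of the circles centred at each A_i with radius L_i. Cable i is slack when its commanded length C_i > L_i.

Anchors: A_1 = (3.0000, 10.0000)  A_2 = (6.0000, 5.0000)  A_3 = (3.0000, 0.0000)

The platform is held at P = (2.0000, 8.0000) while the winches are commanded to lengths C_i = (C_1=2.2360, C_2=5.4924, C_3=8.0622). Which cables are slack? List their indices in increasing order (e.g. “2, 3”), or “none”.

cable 1: √((1.0000)²+(2.0000)²)=2.2361, C_1=2.2360: taut
cable 2: √((4.0000)²+(-3.0000)²)=5.0000, C_2=5.4924: slack
cable 3: √((1.0000)²+(-8.0000)²)=8.0623, C_3=8.0622: taut

2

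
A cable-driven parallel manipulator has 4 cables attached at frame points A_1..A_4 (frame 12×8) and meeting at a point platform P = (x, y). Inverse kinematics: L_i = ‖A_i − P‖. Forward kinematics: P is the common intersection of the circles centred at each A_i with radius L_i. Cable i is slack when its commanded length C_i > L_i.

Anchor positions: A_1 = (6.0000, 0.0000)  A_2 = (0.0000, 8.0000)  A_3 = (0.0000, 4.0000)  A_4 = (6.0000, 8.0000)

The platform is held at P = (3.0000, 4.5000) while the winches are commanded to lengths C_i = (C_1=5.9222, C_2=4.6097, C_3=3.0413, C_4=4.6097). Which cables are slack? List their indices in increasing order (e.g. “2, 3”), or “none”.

cable 1: L_1 = ‖A_1−P‖ = 5.4083;  C_1 = 5.9222 → slack
cable 2: L_2 = ‖A_2−P‖ = 4.6098;  C_2 = 4.6097 → taut
cable 3: L_3 = ‖A_3−P‖ = 3.0414;  C_3 = 3.0413 → taut
cable 4: L_4 = ‖A_4−P‖ = 4.6098;  C_4 = 4.6097 → taut

1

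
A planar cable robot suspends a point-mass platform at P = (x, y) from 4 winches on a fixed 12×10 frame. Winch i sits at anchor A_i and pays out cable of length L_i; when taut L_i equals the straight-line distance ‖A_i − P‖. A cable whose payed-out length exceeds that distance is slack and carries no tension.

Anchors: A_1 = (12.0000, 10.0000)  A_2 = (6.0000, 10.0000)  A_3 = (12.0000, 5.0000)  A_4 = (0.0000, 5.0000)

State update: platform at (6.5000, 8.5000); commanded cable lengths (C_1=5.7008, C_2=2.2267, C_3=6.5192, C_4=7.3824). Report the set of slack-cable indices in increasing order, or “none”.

2

cable 1: √((5.5000)²+(1.5000)²)=5.7009, C_1=5.7008: taut
cable 2: √((-0.5000)²+(1.5000)²)=1.5811, C_2=2.2267: slack
cable 3: √((5.5000)²+(-3.5000)²)=6.5192, C_3=6.5192: taut
cable 4: √((-6.5000)²+(-3.5000)²)=7.3824, C_4=7.3824: taut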